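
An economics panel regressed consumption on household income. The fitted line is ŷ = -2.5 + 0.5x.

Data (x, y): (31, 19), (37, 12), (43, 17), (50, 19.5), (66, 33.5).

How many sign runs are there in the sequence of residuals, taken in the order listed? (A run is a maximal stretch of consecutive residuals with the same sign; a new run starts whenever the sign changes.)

3 runs

x=31: ŷ = -2.5 + 0.5·31 = 13; e = 19 − 13 = 6
x=37: ŷ = -2.5 + 0.5·37 = 16; e = 12 − 16 = -4
x=43: ŷ = -2.5 + 0.5·43 = 19; e = 17 − 19 = -2
x=50: ŷ = -2.5 + 0.5·50 = 22.5; e = 19.5 − 22.5 = -3
x=66: ŷ = -2.5 + 0.5·66 = 30.5; e = 33.5 − 30.5 = 3
Signs: + − − − +
Runs: +×1, −×3, +×1 → 3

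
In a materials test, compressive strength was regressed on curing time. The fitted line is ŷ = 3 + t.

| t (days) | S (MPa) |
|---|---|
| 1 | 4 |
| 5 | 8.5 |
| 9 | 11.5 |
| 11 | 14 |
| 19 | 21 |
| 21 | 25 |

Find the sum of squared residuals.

t=1: ŷ = 3 + 1 = 4; e = 4 − 4 = 0
t=5: ŷ = 3 + 5 = 8; e = 8.5 − 8 = 0.5
t=9: ŷ = 3 + 9 = 12; e = 11.5 − 12 = -0.5
t=11: ŷ = 3 + 11 = 14; e = 14 − 14 = 0
t=19: ŷ = 3 + 19 = 22; e = 21 − 22 = -1
t=21: ŷ = 3 + 21 = 24; e = 25 − 24 = 1
SSE = 0 + 0.25 + 0.25 + 0 + 1 + 1 = 2.5

SSE = 2.5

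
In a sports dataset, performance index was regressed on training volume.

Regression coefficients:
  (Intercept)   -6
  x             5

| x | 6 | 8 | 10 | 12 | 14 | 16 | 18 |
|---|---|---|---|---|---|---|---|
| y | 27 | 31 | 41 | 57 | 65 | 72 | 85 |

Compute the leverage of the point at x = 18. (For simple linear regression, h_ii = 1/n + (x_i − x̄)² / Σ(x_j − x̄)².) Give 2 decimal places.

x̄ = (6 + 8 + 10 + 12 + 14 + 16 + 18)/7 = 12
Σ(x − x̄)² = 36 + 16 + 4 + 0 + 4 + 16 + 36 = 112
h = 1/7 + (6)²/112 = 0.142857 + 0.321429 = 0.46

h = 0.46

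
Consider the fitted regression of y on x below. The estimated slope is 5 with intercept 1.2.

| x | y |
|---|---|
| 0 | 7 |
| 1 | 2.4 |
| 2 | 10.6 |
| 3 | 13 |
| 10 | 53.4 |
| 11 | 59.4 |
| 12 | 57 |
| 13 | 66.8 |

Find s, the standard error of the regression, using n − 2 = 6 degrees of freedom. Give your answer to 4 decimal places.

x=0: ŷ = 1.2 + 5·0 = 1.2; e = 7 − 1.2 = 5.8
x=1: ŷ = 1.2 + 5·1 = 6.2; e = 2.4 − 6.2 = -3.8
x=2: ŷ = 1.2 + 5·2 = 11.2; e = 10.6 − 11.2 = -0.6
x=3: ŷ = 1.2 + 5·3 = 16.2; e = 13 − 16.2 = -3.2
x=10: ŷ = 1.2 + 5·10 = 51.2; e = 53.4 − 51.2 = 2.2
x=11: ŷ = 1.2 + 5·11 = 56.2; e = 59.4 − 56.2 = 3.2
x=12: ŷ = 1.2 + 5·12 = 61.2; e = 57 − 61.2 = -4.2
x=13: ŷ = 1.2 + 5·13 = 66.2; e = 66.8 − 66.2 = 0.6
SSE = 33.64 + 14.44 + 0.36 + 10.24 + 4.84 + 10.24 + 17.64 + 0.36 = 91.76
s = √(91.76/6) = √15.2933 ≈ 3.9107

s = 3.9107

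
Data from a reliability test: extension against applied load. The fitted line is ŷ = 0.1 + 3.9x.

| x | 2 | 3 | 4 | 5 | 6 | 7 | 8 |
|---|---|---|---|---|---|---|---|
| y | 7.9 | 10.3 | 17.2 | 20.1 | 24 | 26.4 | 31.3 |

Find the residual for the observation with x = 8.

e = 0

ŷ = 0.1 + 3.9·8 = 31.3
e = 31.3 − 31.3 = 0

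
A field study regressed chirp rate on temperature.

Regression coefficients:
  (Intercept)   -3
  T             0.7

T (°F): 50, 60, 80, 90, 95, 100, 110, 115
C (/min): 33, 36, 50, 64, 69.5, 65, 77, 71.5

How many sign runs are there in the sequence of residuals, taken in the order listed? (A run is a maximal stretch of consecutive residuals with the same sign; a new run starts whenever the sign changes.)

6 runs

T=50: Ĉ = -3 + 0.7·50 = 32; r = 33 − 32 = 1
T=60: Ĉ = -3 + 0.7·60 = 39; r = 36 − 39 = -3
T=80: Ĉ = -3 + 0.7·80 = 53; r = 50 − 53 = -3
T=90: Ĉ = -3 + 0.7·90 = 60; r = 64 − 60 = 4
T=95: Ĉ = -3 + 0.7·95 = 63.5; r = 69.5 − 63.5 = 6
T=100: Ĉ = -3 + 0.7·100 = 67; r = 65 − 67 = -2
T=110: Ĉ = -3 + 0.7·110 = 74; r = 77 − 74 = 3
T=115: Ĉ = -3 + 0.7·115 = 77.5; r = 71.5 − 77.5 = -6
Signs: + − − + + − + −
Runs: +×1, −×2, +×2, −×1, +×1, −×1 → 6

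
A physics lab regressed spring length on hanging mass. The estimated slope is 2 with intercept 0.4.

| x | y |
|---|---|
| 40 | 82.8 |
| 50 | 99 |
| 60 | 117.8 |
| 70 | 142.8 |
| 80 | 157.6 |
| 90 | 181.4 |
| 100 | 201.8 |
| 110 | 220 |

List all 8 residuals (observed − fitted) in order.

x=40: ŷ = 0.4 + 2·40 = 80.4; r = 82.8 − 80.4 = 2.4
x=50: ŷ = 0.4 + 2·50 = 100.4; r = 99 − 100.4 = -1.4
x=60: ŷ = 0.4 + 2·60 = 120.4; r = 117.8 − 120.4 = -2.6
x=70: ŷ = 0.4 + 2·70 = 140.4; r = 142.8 − 140.4 = 2.4
x=80: ŷ = 0.4 + 2·80 = 160.4; r = 157.6 − 160.4 = -2.8
x=90: ŷ = 0.4 + 2·90 = 180.4; r = 181.4 − 180.4 = 1
x=100: ŷ = 0.4 + 2·100 = 200.4; r = 201.8 − 200.4 = 1.4
x=110: ŷ = 0.4 + 2·110 = 220.4; r = 220 − 220.4 = -0.4

2.4, -1.4, -2.6, 2.4, -2.8, 1, 1.4, -0.4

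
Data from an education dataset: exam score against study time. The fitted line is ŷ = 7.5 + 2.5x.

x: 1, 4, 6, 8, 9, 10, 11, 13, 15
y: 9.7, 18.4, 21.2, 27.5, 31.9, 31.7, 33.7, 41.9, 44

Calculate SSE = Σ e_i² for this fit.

x=1: ŷ = 7.5 + 2.5·1 = 10; e = 9.7 − 10 = -0.3
x=4: ŷ = 7.5 + 2.5·4 = 17.5; e = 18.4 − 17.5 = 0.9
x=6: ŷ = 7.5 + 2.5·6 = 22.5; e = 21.2 − 22.5 = -1.3
x=8: ŷ = 7.5 + 2.5·8 = 27.5; e = 27.5 − 27.5 = 0
x=9: ŷ = 7.5 + 2.5·9 = 30; e = 31.9 − 30 = 1.9
x=10: ŷ = 7.5 + 2.5·10 = 32.5; e = 31.7 − 32.5 = -0.8
x=11: ŷ = 7.5 + 2.5·11 = 35; e = 33.7 − 35 = -1.3
x=13: ŷ = 7.5 + 2.5·13 = 40; e = 41.9 − 40 = 1.9
x=15: ŷ = 7.5 + 2.5·15 = 45; e = 44 − 45 = -1
SSE = 0.09 + 0.81 + 1.69 + 0 + 3.61 + 0.64 + 1.69 + 3.61 + 1 = 13.14

SSE = 13.14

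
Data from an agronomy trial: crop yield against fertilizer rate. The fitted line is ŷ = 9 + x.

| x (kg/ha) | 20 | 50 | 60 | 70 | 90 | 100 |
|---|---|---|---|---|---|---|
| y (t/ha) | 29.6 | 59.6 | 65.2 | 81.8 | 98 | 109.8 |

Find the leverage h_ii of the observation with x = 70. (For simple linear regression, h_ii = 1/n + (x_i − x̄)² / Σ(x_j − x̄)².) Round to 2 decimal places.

x̄ = (20 + 50 + 60 + 70 + 90 + 100)/6 = 65
Σ(x − x̄)² = 2025 + 225 + 25 + 25 + 625 + 1225 = 4150
h = 1/6 + (5)²/4150 = 0.166667 + 0.0060241 = 0.17

h = 0.17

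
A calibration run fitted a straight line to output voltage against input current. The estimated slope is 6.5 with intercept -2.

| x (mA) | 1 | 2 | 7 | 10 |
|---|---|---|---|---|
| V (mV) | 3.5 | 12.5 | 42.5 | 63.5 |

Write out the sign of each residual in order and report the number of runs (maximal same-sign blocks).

4 runs

x=1: V̂ = -2 + 6.5·1 = 4.5; e = 3.5 − 4.5 = -1
x=2: V̂ = -2 + 6.5·2 = 11; e = 12.5 − 11 = 1.5
x=7: V̂ = -2 + 6.5·7 = 43.5; e = 42.5 − 43.5 = -1
x=10: V̂ = -2 + 6.5·10 = 63; e = 63.5 − 63 = 0.5
Signs: − + − +
Runs: −×1, +×1, −×1, +×1 → 4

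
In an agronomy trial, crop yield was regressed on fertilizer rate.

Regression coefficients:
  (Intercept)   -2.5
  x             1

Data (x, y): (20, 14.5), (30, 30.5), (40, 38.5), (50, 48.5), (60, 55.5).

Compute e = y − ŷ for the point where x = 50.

e = 1

ŷ = -2.5 + 50 = 47.5
e = 48.5 − 47.5 = 1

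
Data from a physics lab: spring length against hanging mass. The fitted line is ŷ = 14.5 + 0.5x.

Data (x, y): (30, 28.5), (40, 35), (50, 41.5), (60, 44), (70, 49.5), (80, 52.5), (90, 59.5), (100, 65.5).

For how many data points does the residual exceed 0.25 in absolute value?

6

x=30: ŷ = 14.5 + 0.5·30 = 29.5; r = 28.5 − 29.5 = -1
x=40: ŷ = 14.5 + 0.5·40 = 34.5; r = 35 − 34.5 = 0.5
x=50: ŷ = 14.5 + 0.5·50 = 39.5; r = 41.5 − 39.5 = 2
x=60: ŷ = 14.5 + 0.5·60 = 44.5; r = 44 − 44.5 = -0.5
x=70: ŷ = 14.5 + 0.5·70 = 49.5; r = 49.5 − 49.5 = 0
x=80: ŷ = 14.5 + 0.5·80 = 54.5; r = 52.5 − 54.5 = -2
x=90: ŷ = 14.5 + 0.5·90 = 59.5; r = 59.5 − 59.5 = 0
x=100: ŷ = 14.5 + 0.5·100 = 64.5; r = 65.5 − 64.5 = 1
|r| > 0.25: x=30 (|r|=1), x=40 (|r|=0.5), x=50 (|r|=2), x=60 (|r|=0.5), x=80 (|r|=2), x=100 (|r|=1) → 6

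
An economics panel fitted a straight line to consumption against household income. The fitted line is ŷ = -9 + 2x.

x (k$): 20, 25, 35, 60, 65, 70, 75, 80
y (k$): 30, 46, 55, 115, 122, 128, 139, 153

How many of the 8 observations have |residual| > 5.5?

x=20: ŷ = -9 + 2·20 = 31; e = 30 − 31 = -1
x=25: ŷ = -9 + 2·25 = 41; e = 46 − 41 = 5
x=35: ŷ = -9 + 2·35 = 61; e = 55 − 61 = -6
x=60: ŷ = -9 + 2·60 = 111; e = 115 − 111 = 4
x=65: ŷ = -9 + 2·65 = 121; e = 122 − 121 = 1
x=70: ŷ = -9 + 2·70 = 131; e = 128 − 131 = -3
x=75: ŷ = -9 + 2·75 = 141; e = 139 − 141 = -2
x=80: ŷ = -9 + 2·80 = 151; e = 153 − 151 = 2
|e| > 5.5: x=35 (|e|=6) → 1

1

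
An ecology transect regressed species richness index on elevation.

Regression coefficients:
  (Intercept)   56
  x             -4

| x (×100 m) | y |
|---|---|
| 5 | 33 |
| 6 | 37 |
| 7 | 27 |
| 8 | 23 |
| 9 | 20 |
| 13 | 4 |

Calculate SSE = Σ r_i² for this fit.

x=5: ŷ = 56 − 4·5 = 36; r = 33 − 36 = -3
x=6: ŷ = 56 − 4·6 = 32; r = 37 − 32 = 5
x=7: ŷ = 56 − 4·7 = 28; r = 27 − 28 = -1
x=8: ŷ = 56 − 4·8 = 24; r = 23 − 24 = -1
x=9: ŷ = 56 − 4·9 = 20; r = 20 − 20 = 0
x=13: ŷ = 56 − 4·13 = 4; r = 4 − 4 = 0
SSE = 9 + 25 + 1 + 1 + 0 + 0 = 36

SSE = 36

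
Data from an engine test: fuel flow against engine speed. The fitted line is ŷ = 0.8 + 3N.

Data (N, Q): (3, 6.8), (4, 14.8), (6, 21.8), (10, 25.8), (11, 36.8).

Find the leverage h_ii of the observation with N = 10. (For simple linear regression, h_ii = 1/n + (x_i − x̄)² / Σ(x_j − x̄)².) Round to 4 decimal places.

N̄ = (3 + 4 + 6 + 10 + 11)/5 = 6.8
Σ(N − N̄)² = 14.44 + 7.84 + 0.64 + 10.24 + 17.64 = 50.8
h = 1/5 + (3.2)²/50.8 = 0.2 + 0.201575 = 0.4016

h = 0.4016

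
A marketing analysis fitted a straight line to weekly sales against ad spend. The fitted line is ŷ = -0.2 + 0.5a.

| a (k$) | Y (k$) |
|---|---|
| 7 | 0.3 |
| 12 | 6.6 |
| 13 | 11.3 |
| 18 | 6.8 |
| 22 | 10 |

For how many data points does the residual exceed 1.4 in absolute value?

3

a=7: ŷ = -0.2 + 0.5·7 = 3.3; r = 0.3 − 3.3 = -3
a=12: ŷ = -0.2 + 0.5·12 = 5.8; r = 6.6 − 5.8 = 0.8
a=13: ŷ = -0.2 + 0.5·13 = 6.3; r = 11.3 − 6.3 = 5
a=18: ŷ = -0.2 + 0.5·18 = 8.8; r = 6.8 − 8.8 = -2
a=22: ŷ = -0.2 + 0.5·22 = 10.8; r = 10 − 10.8 = -0.8
|r| > 1.4: a=7 (|r|=3), a=13 (|r|=5), a=18 (|r|=2) → 3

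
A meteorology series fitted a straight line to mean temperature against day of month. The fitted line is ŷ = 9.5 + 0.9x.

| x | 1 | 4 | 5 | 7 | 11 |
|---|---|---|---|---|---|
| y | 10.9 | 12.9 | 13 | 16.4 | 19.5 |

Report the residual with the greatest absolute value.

x=1: ŷ = 9.5 + 0.9·1 = 10.4; e = 10.9 − 10.4 = 0.5
x=4: ŷ = 9.5 + 0.9·4 = 13.1; e = 12.9 − 13.1 = -0.2
x=5: ŷ = 9.5 + 0.9·5 = 14; e = 13 − 14 = -1
x=7: ŷ = 9.5 + 0.9·7 = 15.8; e = 16.4 − 15.8 = 0.6
x=11: ŷ = 9.5 + 0.9·11 = 19.4; e = 19.5 − 19.4 = 0.1
Largest |e| is 1 at x = 5, residual -1.

e = -1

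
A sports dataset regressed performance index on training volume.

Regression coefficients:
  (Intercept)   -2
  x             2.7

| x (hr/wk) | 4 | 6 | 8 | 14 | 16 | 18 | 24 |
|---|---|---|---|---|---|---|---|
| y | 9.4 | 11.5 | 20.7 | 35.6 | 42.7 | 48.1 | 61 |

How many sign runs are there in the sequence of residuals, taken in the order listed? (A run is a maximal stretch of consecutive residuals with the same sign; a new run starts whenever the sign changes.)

x=4: ŷ = -2 + 2.7·4 = 8.8; r = 9.4 − 8.8 = 0.6
x=6: ŷ = -2 + 2.7·6 = 14.2; r = 11.5 − 14.2 = -2.7
x=8: ŷ = -2 + 2.7·8 = 19.6; r = 20.7 − 19.6 = 1.1
x=14: ŷ = -2 + 2.7·14 = 35.8; r = 35.6 − 35.8 = -0.2
x=16: ŷ = -2 + 2.7·16 = 41.2; r = 42.7 − 41.2 = 1.5
x=18: ŷ = -2 + 2.7·18 = 46.6; r = 48.1 − 46.6 = 1.5
x=24: ŷ = -2 + 2.7·24 = 62.8; r = 61 − 62.8 = -1.8
Signs: + − + − + + −
Runs: +×1, −×1, +×1, −×1, +×2, −×1 → 6

6 runs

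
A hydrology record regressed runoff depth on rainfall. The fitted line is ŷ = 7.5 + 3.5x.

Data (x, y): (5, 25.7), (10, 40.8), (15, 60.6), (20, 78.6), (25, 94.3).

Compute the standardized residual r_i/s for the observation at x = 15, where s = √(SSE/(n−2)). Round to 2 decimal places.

0.45

x=5: ŷ = 7.5 + 3.5·5 = 25; r = 25.7 − 25 = 0.7
x=10: ŷ = 7.5 + 3.5·10 = 42.5; r = 40.8 − 42.5 = -1.7
x=15: ŷ = 7.5 + 3.5·15 = 60; r = 60.6 − 60 = 0.6
x=20: ŷ = 7.5 + 3.5·20 = 77.5; r = 78.6 − 77.5 = 1.1
x=25: ŷ = 7.5 + 3.5·25 = 95; r = 94.3 − 95 = -0.7
SSE = 0.49 + 2.89 + 0.36 + 1.21 + 0.49 = 5.44
s = √(5.44/3) = 1.3466
r/s = 0.6 / 1.3466 = 0.45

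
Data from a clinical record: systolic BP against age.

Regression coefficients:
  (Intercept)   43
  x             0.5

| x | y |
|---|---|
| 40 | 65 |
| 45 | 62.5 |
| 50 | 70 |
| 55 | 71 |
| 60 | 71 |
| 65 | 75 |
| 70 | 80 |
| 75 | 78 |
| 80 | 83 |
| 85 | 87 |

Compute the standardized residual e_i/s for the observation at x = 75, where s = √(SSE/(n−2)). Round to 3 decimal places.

-1.213

x=40: ŷ = 43 + 0.5·40 = 63; e = 65 − 63 = 2
x=45: ŷ = 43 + 0.5·45 = 65.5; e = 62.5 − 65.5 = -3
x=50: ŷ = 43 + 0.5·50 = 68; e = 70 − 68 = 2
x=55: ŷ = 43 + 0.5·55 = 70.5; e = 71 − 70.5 = 0.5
x=60: ŷ = 43 + 0.5·60 = 73; e = 71 − 73 = -2
x=65: ŷ = 43 + 0.5·65 = 75.5; e = 75 − 75.5 = -0.5
x=70: ŷ = 43 + 0.5·70 = 78; e = 80 − 78 = 2
x=75: ŷ = 43 + 0.5·75 = 80.5; e = 78 − 80.5 = -2.5
x=80: ŷ = 43 + 0.5·80 = 83; e = 83 − 83 = 0
x=85: ŷ = 43 + 0.5·85 = 85.5; e = 87 − 85.5 = 1.5
SSE = 4 + 9 + 4 + 0.25 + 4 + 0.25 + 4 + 6.25 + 0 + 2.25 = 34
s = √(34/8) = 2.06155
e/s = -2.5 / 2.06155 = -1.213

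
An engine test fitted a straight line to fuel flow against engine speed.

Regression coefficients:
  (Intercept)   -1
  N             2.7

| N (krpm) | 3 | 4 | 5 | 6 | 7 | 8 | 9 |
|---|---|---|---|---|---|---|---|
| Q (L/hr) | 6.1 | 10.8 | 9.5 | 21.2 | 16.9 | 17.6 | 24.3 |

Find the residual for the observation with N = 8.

e = -3

Q̂ = -1 + 2.7·8 = 20.6
e = 17.6 − 20.6 = -3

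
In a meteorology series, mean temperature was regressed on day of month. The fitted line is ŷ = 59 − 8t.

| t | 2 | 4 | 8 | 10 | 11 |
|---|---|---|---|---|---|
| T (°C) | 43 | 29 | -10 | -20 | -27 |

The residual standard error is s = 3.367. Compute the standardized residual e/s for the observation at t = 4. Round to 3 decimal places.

ŷ = 59 − 8·4 = 27
e = 29 − 27 = 2
e/s = 2 / 3.367 = 0.594

0.594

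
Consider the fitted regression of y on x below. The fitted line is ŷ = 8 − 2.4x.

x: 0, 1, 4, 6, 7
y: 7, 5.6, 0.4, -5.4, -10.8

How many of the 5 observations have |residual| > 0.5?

x=0: ŷ = 8 − 2.4·0 = 8; r = 7 − 8 = -1
x=1: ŷ = 8 − 2.4·1 = 5.6; r = 5.6 − 5.6 = 0
x=4: ŷ = 8 − 2.4·4 = -1.6; r = 0.4 − (-1.6) = 2
x=6: ŷ = 8 − 2.4·6 = -6.4; r = -5.4 − (-6.4) = 1
x=7: ŷ = 8 − 2.4·7 = -8.8; r = -10.8 − (-8.8) = -2
|r| > 0.5: x=0 (|r|=1), x=4 (|r|=2), x=6 (|r|=1), x=7 (|r|=2) → 4

4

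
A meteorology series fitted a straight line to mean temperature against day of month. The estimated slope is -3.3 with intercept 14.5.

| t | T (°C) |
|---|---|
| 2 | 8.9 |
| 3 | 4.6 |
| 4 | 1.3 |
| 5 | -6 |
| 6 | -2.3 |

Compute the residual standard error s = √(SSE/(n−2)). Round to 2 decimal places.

t=2: ŷ = 14.5 − 3.3·2 = 7.9; e = 8.9 − 7.9 = 1
t=3: ŷ = 14.5 − 3.3·3 = 4.6; e = 4.6 − 4.6 = 0
t=4: ŷ = 14.5 − 3.3·4 = 1.3; e = 1.3 − 1.3 = 0
t=5: ŷ = 14.5 − 3.3·5 = -2; e = -6 − (-2) = -4
t=6: ŷ = 14.5 − 3.3·6 = -5.3; e = -2.3 − (-5.3) = 3
SSE = 1 + 0 + 0 + 16 + 9 = 26
s = √(26/3) = √8.66667 ≈ 2.94

s = 2.94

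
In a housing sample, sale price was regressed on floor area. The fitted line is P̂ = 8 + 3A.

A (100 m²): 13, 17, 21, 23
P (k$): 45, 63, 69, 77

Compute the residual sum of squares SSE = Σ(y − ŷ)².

SSE = 24

A=13: P̂ = 8 + 3·13 = 47; r = 45 − 47 = -2
A=17: P̂ = 8 + 3·17 = 59; r = 63 − 59 = 4
A=21: P̂ = 8 + 3·21 = 71; r = 69 − 71 = -2
A=23: P̂ = 8 + 3·23 = 77; r = 77 − 77 = 0
SSE = 4 + 16 + 4 + 0 = 24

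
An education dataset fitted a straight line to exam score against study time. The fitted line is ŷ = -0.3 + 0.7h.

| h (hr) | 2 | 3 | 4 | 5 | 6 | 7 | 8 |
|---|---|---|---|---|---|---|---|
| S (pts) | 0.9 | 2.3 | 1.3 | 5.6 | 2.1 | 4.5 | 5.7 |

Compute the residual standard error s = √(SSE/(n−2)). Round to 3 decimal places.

h=2: ŷ = -0.3 + 0.7·2 = 1.1; e = 0.9 − 1.1 = -0.2
h=3: ŷ = -0.3 + 0.7·3 = 1.8; e = 2.3 − 1.8 = 0.5
h=4: ŷ = -0.3 + 0.7·4 = 2.5; e = 1.3 − 2.5 = -1.2
h=5: ŷ = -0.3 + 0.7·5 = 3.2; e = 5.6 − 3.2 = 2.4
h=6: ŷ = -0.3 + 0.7·6 = 3.9; e = 2.1 − 3.9 = -1.8
h=7: ŷ = -0.3 + 0.7·7 = 4.6; e = 4.5 − 4.6 = -0.1
h=8: ŷ = -0.3 + 0.7·8 = 5.3; e = 5.7 − 5.3 = 0.4
SSE = 0.04 + 0.25 + 1.44 + 5.76 + 3.24 + 0.01 + 0.16 = 10.9
s = √(10.9/5) = √2.18 ≈ 1.476

s = 1.476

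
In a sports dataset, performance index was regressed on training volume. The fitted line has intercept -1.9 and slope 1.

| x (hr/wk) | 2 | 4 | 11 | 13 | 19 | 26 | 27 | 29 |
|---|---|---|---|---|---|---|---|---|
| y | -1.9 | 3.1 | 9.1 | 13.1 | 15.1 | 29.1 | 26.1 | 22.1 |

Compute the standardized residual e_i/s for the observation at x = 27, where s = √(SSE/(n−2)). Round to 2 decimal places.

0.31

x=2: ŷ = -1.9 + 2 = 0.1; e = -1.9 − 0.1 = -2
x=4: ŷ = -1.9 + 4 = 2.1; e = 3.1 − 2.1 = 1
x=11: ŷ = -1.9 + 11 = 9.1; e = 9.1 − 9.1 = 0
x=13: ŷ = -1.9 + 13 = 11.1; e = 13.1 − 11.1 = 2
x=19: ŷ = -1.9 + 19 = 17.1; e = 15.1 − 17.1 = -2
x=26: ŷ = -1.9 + 26 = 24.1; e = 29.1 − 24.1 = 5
x=27: ŷ = -1.9 + 27 = 25.1; e = 26.1 − 25.1 = 1
x=29: ŷ = -1.9 + 29 = 27.1; e = 22.1 − 27.1 = -5
SSE = 4 + 1 + 0 + 4 + 4 + 25 + 1 + 25 = 64
s = √(64/6) = 3.26599
e/s = 1 / 3.26599 = 0.31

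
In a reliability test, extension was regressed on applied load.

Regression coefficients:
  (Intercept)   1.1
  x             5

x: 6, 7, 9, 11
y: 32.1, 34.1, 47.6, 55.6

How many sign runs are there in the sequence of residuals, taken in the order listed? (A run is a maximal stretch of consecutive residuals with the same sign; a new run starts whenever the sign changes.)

4 runs

x=6: ŷ = 1.1 + 5·6 = 31.1; r = 32.1 − 31.1 = 1
x=7: ŷ = 1.1 + 5·7 = 36.1; r = 34.1 − 36.1 = -2
x=9: ŷ = 1.1 + 5·9 = 46.1; r = 47.6 − 46.1 = 1.5
x=11: ŷ = 1.1 + 5·11 = 56.1; r = 55.6 − 56.1 = -0.5
Signs: + − + −
Runs: +×1, −×1, +×1, −×1 → 4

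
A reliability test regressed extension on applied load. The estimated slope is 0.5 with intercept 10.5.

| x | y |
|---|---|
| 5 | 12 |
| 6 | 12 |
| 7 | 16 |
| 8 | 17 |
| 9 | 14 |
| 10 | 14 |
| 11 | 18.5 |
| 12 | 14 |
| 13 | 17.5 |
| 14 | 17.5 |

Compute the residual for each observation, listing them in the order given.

x=5: ŷ = 10.5 + 0.5·5 = 13; r = 12 − 13 = -1
x=6: ŷ = 10.5 + 0.5·6 = 13.5; r = 12 − 13.5 = -1.5
x=7: ŷ = 10.5 + 0.5·7 = 14; r = 16 − 14 = 2
x=8: ŷ = 10.5 + 0.5·8 = 14.5; r = 17 − 14.5 = 2.5
x=9: ŷ = 10.5 + 0.5·9 = 15; r = 14 − 15 = -1
x=10: ŷ = 10.5 + 0.5·10 = 15.5; r = 14 − 15.5 = -1.5
x=11: ŷ = 10.5 + 0.5·11 = 16; r = 18.5 − 16 = 2.5
x=12: ŷ = 10.5 + 0.5·12 = 16.5; r = 14 − 16.5 = -2.5
x=13: ŷ = 10.5 + 0.5·13 = 17; r = 17.5 − 17 = 0.5
x=14: ŷ = 10.5 + 0.5·14 = 17.5; r = 17.5 − 17.5 = 0

-1, -1.5, 2, 2.5, -1, -1.5, 2.5, -2.5, 0.5, 0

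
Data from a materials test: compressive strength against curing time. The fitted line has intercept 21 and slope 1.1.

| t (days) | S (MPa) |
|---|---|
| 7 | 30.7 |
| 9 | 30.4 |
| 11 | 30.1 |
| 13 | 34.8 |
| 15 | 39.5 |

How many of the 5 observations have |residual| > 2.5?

t=7: ŷ = 21 + 1.1·7 = 28.7; e = 30.7 − 28.7 = 2
t=9: ŷ = 21 + 1.1·9 = 30.9; e = 30.4 − 30.9 = -0.5
t=11: ŷ = 21 + 1.1·11 = 33.1; e = 30.1 − 33.1 = -3
t=13: ŷ = 21 + 1.1·13 = 35.3; e = 34.8 − 35.3 = -0.5
t=15: ŷ = 21 + 1.1·15 = 37.5; e = 39.5 − 37.5 = 2
|e| > 2.5: t=11 (|e|=3) → 1

1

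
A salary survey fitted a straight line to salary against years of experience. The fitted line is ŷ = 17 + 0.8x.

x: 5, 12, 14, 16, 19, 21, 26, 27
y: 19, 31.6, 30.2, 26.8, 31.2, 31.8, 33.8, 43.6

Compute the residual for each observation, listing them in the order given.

x=5: ŷ = 17 + 0.8·5 = 21; r = 19 − 21 = -2
x=12: ŷ = 17 + 0.8·12 = 26.6; r = 31.6 − 26.6 = 5
x=14: ŷ = 17 + 0.8·14 = 28.2; r = 30.2 − 28.2 = 2
x=16: ŷ = 17 + 0.8·16 = 29.8; r = 26.8 − 29.8 = -3
x=19: ŷ = 17 + 0.8·19 = 32.2; r = 31.2 − 32.2 = -1
x=21: ŷ = 17 + 0.8·21 = 33.8; r = 31.8 − 33.8 = -2
x=26: ŷ = 17 + 0.8·26 = 37.8; r = 33.8 − 37.8 = -4
x=27: ŷ = 17 + 0.8·27 = 38.6; r = 43.6 − 38.6 = 5

-2, 5, 2, -3, -1, -2, -4, 5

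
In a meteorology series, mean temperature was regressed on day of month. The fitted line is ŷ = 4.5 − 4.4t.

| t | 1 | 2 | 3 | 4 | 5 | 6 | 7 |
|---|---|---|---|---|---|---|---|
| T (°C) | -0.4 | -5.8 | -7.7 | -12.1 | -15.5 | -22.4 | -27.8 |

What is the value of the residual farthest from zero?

t=1: ŷ = 4.5 − 4.4·1 = 0.1; e = -0.4 − 0.1 = -0.5
t=2: ŷ = 4.5 − 4.4·2 = -4.3; e = -5.8 − (-4.3) = -1.5
t=3: ŷ = 4.5 − 4.4·3 = -8.7; e = -7.7 − (-8.7) = 1
t=4: ŷ = 4.5 − 4.4·4 = -13.1; e = -12.1 − (-13.1) = 1
t=5: ŷ = 4.5 − 4.4·5 = -17.5; e = -15.5 − (-17.5) = 2
t=6: ŷ = 4.5 − 4.4·6 = -21.9; e = -22.4 − (-21.9) = -0.5
t=7: ŷ = 4.5 − 4.4·7 = -26.3; e = -27.8 − (-26.3) = -1.5
Largest |e| is 2 at t = 5, residual 2.

e = 2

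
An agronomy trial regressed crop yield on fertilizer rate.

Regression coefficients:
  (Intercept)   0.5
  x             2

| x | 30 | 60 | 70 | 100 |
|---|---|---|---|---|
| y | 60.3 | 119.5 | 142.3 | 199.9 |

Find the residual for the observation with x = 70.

ŷ = 0.5 + 2·70 = 140.5
e = 142.3 − 140.5 = 1.8

e = 1.8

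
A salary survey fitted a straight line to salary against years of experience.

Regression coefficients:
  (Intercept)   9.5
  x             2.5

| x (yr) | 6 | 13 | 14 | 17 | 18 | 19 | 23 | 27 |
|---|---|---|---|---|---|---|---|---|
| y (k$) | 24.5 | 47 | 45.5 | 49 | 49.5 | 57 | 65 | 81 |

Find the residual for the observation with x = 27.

e = 4

ŷ = 9.5 + 2.5·27 = 77
e = 81 − 77 = 4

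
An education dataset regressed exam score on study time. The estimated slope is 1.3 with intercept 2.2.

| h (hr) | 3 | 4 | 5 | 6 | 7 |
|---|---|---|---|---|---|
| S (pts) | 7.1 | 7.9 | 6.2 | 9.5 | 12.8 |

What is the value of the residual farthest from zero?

e = -2.5

h=3: ŷ = 2.2 + 1.3·3 = 6.1; e = 7.1 − 6.1 = 1
h=4: ŷ = 2.2 + 1.3·4 = 7.4; e = 7.9 − 7.4 = 0.5
h=5: ŷ = 2.2 + 1.3·5 = 8.7; e = 6.2 − 8.7 = -2.5
h=6: ŷ = 2.2 + 1.3·6 = 10; e = 9.5 − 10 = -0.5
h=7: ŷ = 2.2 + 1.3·7 = 11.3; e = 12.8 − 11.3 = 1.5
Largest |e| is 2.5 at h = 5, residual -2.5.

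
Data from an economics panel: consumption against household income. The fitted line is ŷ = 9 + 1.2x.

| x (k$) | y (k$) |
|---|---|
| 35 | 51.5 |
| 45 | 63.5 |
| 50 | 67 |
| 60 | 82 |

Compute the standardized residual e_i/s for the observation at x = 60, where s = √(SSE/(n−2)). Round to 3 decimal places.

x=35: ŷ = 9 + 1.2·35 = 51; e = 51.5 − 51 = 0.5
x=45: ŷ = 9 + 1.2·45 = 63; e = 63.5 − 63 = 0.5
x=50: ŷ = 9 + 1.2·50 = 69; e = 67 − 69 = -2
x=60: ŷ = 9 + 1.2·60 = 81; e = 82 − 81 = 1
SSE = 0.25 + 0.25 + 4 + 1 = 5.5
s = √(5.5/2) = 1.65831
e/s = 1 / 1.65831 = 0.603

0.603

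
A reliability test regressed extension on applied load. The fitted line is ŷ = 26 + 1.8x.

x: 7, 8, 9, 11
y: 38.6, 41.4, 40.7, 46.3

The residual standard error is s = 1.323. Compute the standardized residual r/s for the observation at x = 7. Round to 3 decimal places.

ŷ = 26 + 1.8·7 = 38.6
r = 38.6 − 38.6 = 0
r/s = 0 / 1.323 = 0.000

0.000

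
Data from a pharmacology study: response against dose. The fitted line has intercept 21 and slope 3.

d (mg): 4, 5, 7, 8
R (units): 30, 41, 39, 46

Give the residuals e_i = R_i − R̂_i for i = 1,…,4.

d=4: R̂ = 21 + 3·4 = 33; e = 30 − 33 = -3
d=5: R̂ = 21 + 3·5 = 36; e = 41 − 36 = 5
d=7: R̂ = 21 + 3·7 = 42; e = 39 − 42 = -3
d=8: R̂ = 21 + 3·8 = 45; e = 46 − 45 = 1

-3, 5, -3, 1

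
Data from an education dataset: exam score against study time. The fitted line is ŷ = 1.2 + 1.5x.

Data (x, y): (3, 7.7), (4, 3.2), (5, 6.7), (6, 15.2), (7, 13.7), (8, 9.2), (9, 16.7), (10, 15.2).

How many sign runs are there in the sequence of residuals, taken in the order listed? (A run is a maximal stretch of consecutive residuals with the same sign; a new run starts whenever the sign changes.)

6 runs

x=3: ŷ = 1.2 + 1.5·3 = 5.7; r = 7.7 − 5.7 = 2
x=4: ŷ = 1.2 + 1.5·4 = 7.2; r = 3.2 − 7.2 = -4
x=5: ŷ = 1.2 + 1.5·5 = 8.7; r = 6.7 − 8.7 = -2
x=6: ŷ = 1.2 + 1.5·6 = 10.2; r = 15.2 − 10.2 = 5
x=7: ŷ = 1.2 + 1.5·7 = 11.7; r = 13.7 − 11.7 = 2
x=8: ŷ = 1.2 + 1.5·8 = 13.2; r = 9.2 − 13.2 = -4
x=9: ŷ = 1.2 + 1.5·9 = 14.7; r = 16.7 − 14.7 = 2
x=10: ŷ = 1.2 + 1.5·10 = 16.2; r = 15.2 − 16.2 = -1
Signs: + − − + + − + −
Runs: +×1, −×2, +×2, −×1, +×1, −×1 → 6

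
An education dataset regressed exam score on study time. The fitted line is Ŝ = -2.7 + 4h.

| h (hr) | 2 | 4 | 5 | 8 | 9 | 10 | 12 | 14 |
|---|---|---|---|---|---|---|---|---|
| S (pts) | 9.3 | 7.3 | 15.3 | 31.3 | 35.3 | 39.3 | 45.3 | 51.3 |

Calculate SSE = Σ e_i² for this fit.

SSE = 72

h=2: Ŝ = -2.7 + 4·2 = 5.3; e = 9.3 − 5.3 = 4
h=4: Ŝ = -2.7 + 4·4 = 13.3; e = 7.3 − 13.3 = -6
h=5: Ŝ = -2.7 + 4·5 = 17.3; e = 15.3 − 17.3 = -2
h=8: Ŝ = -2.7 + 4·8 = 29.3; e = 31.3 − 29.3 = 2
h=9: Ŝ = -2.7 + 4·9 = 33.3; e = 35.3 − 33.3 = 2
h=10: Ŝ = -2.7 + 4·10 = 37.3; e = 39.3 − 37.3 = 2
h=12: Ŝ = -2.7 + 4·12 = 45.3; e = 45.3 − 45.3 = 0
h=14: Ŝ = -2.7 + 4·14 = 53.3; e = 51.3 − 53.3 = -2
SSE = 16 + 36 + 4 + 4 + 4 + 4 + 0 + 4 = 72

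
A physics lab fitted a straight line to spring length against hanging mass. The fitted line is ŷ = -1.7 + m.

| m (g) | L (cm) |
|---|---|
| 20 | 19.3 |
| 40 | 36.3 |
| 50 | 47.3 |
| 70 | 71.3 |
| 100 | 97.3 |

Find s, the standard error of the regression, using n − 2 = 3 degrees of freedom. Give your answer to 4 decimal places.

s = 2.3094

m=20: ŷ = -1.7 + 20 = 18.3; r = 19.3 − 18.3 = 1
m=40: ŷ = -1.7 + 40 = 38.3; r = 36.3 − 38.3 = -2
m=50: ŷ = -1.7 + 50 = 48.3; r = 47.3 − 48.3 = -1
m=70: ŷ = -1.7 + 70 = 68.3; r = 71.3 − 68.3 = 3
m=100: ŷ = -1.7 + 100 = 98.3; r = 97.3 − 98.3 = -1
SSE = 1 + 4 + 1 + 9 + 1 = 16
s = √(16/3) = √5.33333 ≈ 2.3094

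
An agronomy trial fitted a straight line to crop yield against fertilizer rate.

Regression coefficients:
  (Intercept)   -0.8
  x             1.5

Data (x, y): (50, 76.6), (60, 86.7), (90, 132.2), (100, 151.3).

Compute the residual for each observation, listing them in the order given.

x=50: ŷ = -0.8 + 1.5·50 = 74.2; e = 76.6 − 74.2 = 2.4
x=60: ŷ = -0.8 + 1.5·60 = 89.2; e = 86.7 − 89.2 = -2.5
x=90: ŷ = -0.8 + 1.5·90 = 134.2; e = 132.2 − 134.2 = -2
x=100: ŷ = -0.8 + 1.5·100 = 149.2; e = 151.3 − 149.2 = 2.1

2.4, -2.5, -2, 2.1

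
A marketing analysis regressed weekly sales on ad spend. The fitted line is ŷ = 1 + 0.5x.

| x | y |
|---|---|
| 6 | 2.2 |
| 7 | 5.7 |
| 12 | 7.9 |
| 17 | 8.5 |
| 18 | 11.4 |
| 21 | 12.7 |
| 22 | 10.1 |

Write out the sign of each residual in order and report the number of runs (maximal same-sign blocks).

5 runs

x=6: ŷ = 1 + 0.5·6 = 4; r = 2.2 − 4 = -1.8
x=7: ŷ = 1 + 0.5·7 = 4.5; r = 5.7 − 4.5 = 1.2
x=12: ŷ = 1 + 0.5·12 = 7; r = 7.9 − 7 = 0.9
x=17: ŷ = 1 + 0.5·17 = 9.5; r = 8.5 − 9.5 = -1
x=18: ŷ = 1 + 0.5·18 = 10; r = 11.4 − 10 = 1.4
x=21: ŷ = 1 + 0.5·21 = 11.5; r = 12.7 − 11.5 = 1.2
x=22: ŷ = 1 + 0.5·22 = 12; r = 10.1 − 12 = -1.9
Signs: − + + − + + −
Runs: −×1, +×2, −×1, +×2, −×1 → 5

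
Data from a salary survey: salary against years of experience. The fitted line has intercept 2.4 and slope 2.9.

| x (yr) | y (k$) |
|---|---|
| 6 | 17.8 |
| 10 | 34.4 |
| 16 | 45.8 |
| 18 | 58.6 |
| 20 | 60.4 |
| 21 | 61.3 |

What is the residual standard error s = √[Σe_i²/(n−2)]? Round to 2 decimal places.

s = 3.24

x=6: ŷ = 2.4 + 2.9·6 = 19.8; e = 17.8 − 19.8 = -2
x=10: ŷ = 2.4 + 2.9·10 = 31.4; e = 34.4 − 31.4 = 3
x=16: ŷ = 2.4 + 2.9·16 = 48.8; e = 45.8 − 48.8 = -3
x=18: ŷ = 2.4 + 2.9·18 = 54.6; e = 58.6 − 54.6 = 4
x=20: ŷ = 2.4 + 2.9·20 = 60.4; e = 60.4 − 60.4 = 0
x=21: ŷ = 2.4 + 2.9·21 = 63.3; e = 61.3 − 63.3 = -2
SSE = 4 + 9 + 9 + 16 + 0 + 4 = 42
s = √(42/4) = √10.5 ≈ 3.24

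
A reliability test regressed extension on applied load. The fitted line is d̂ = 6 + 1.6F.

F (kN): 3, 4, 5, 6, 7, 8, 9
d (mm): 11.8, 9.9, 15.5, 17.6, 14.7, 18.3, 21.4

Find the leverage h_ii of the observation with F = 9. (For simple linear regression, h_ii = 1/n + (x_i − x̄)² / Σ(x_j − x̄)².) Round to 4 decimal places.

F̄ = (3 + 4 + 5 + 6 + 7 + 8 + 9)/7 = 6
Σ(F − F̄)² = 9 + 4 + 1 + 0 + 1 + 4 + 9 = 28
h = 1/7 + (3)²/28 = 0.142857 + 0.321429 = 0.4643

h = 0.4643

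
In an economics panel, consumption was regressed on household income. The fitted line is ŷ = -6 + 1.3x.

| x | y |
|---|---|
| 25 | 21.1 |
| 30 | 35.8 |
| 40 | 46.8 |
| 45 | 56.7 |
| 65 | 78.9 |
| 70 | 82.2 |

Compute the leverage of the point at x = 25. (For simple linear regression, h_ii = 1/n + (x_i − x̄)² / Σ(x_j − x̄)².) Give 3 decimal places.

x̄ = (25 + 30 + 40 + 45 + 65 + 70)/6 = 45.8333
Σ(x − x̄)² = 434.028 + 250.694 + 34.0278 + 0.694444 + 367.361 + 584.028 = 1670.83
h = 1/6 + (-20.8333)²/1670.83 = 0.166667 + 0.259767 = 0.426

h = 0.426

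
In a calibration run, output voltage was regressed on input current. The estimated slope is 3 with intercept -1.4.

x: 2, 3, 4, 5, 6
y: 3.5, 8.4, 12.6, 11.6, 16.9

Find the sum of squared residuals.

x=2: ŷ = -1.4 + 3·2 = 4.6; r = 3.5 − 4.6 = -1.1
x=3: ŷ = -1.4 + 3·3 = 7.6; r = 8.4 − 7.6 = 0.8
x=4: ŷ = -1.4 + 3·4 = 10.6; r = 12.6 − 10.6 = 2
x=5: ŷ = -1.4 + 3·5 = 13.6; r = 11.6 − 13.6 = -2
x=6: ŷ = -1.4 + 3·6 = 16.6; r = 16.9 − 16.6 = 0.3
SSE = 1.21 + 0.64 + 4 + 4 + 0.09 = 9.94

SSE = 9.94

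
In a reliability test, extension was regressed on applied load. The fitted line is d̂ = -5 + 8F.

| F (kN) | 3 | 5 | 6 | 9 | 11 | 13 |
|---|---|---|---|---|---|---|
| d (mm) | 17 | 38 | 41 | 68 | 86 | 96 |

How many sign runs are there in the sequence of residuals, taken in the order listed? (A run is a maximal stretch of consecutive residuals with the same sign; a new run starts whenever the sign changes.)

5 runs

F=3: d̂ = -5 + 8·3 = 19; r = 17 − 19 = -2
F=5: d̂ = -5 + 8·5 = 35; r = 38 − 35 = 3
F=6: d̂ = -5 + 8·6 = 43; r = 41 − 43 = -2
F=9: d̂ = -5 + 8·9 = 67; r = 68 − 67 = 1
F=11: d̂ = -5 + 8·11 = 83; r = 86 − 83 = 3
F=13: d̂ = -5 + 8·13 = 99; r = 96 − 99 = -3
Signs: − + − + + −
Runs: −×1, +×1, −×1, +×2, −×1 → 5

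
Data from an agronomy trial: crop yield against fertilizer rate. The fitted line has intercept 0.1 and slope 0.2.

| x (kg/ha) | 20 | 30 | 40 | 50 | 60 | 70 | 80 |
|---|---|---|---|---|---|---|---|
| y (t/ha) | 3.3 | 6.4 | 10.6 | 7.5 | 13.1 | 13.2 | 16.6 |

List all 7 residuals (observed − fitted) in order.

-0.8, 0.3, 2.5, -2.6, 1, -0.9, 0.5

x=20: ŷ = 0.1 + 0.2·20 = 4.1; e = 3.3 − 4.1 = -0.8
x=30: ŷ = 0.1 + 0.2·30 = 6.1; e = 6.4 − 6.1 = 0.3
x=40: ŷ = 0.1 + 0.2·40 = 8.1; e = 10.6 − 8.1 = 2.5
x=50: ŷ = 0.1 + 0.2·50 = 10.1; e = 7.5 − 10.1 = -2.6
x=60: ŷ = 0.1 + 0.2·60 = 12.1; e = 13.1 − 12.1 = 1
x=70: ŷ = 0.1 + 0.2·70 = 14.1; e = 13.2 − 14.1 = -0.9
x=80: ŷ = 0.1 + 0.2·80 = 16.1; e = 16.6 − 16.1 = 0.5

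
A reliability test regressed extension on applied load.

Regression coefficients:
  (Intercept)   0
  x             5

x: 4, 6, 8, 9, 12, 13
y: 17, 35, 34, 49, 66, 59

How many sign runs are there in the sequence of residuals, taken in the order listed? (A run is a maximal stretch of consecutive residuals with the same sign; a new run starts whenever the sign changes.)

5 runs

x=4: ŷ = 5·4 = 20; r = 17 − 20 = -3
x=6: ŷ = 5·6 = 30; r = 35 − 30 = 5
x=8: ŷ = 5·8 = 40; r = 34 − 40 = -6
x=9: ŷ = 5·9 = 45; r = 49 − 45 = 4
x=12: ŷ = 5·12 = 60; r = 66 − 60 = 6
x=13: ŷ = 5·13 = 65; r = 59 − 65 = -6
Signs: − + − + + −
Runs: −×1, +×1, −×1, +×2, −×1 → 5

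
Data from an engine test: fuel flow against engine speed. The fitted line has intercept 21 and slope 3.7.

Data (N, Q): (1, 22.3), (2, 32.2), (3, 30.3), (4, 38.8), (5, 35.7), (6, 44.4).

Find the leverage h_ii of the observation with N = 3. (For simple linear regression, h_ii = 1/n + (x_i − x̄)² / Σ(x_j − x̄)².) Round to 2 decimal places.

h = 0.18

N̄ = (1 + 2 + 3 + 4 + 5 + 6)/6 = 3.5
Σ(N − N̄)² = 6.25 + 2.25 + 0.25 + 0.25 + 2.25 + 6.25 = 17.5
h = 1/6 + (-0.5)²/17.5 = 0.166667 + 0.0142857 = 0.18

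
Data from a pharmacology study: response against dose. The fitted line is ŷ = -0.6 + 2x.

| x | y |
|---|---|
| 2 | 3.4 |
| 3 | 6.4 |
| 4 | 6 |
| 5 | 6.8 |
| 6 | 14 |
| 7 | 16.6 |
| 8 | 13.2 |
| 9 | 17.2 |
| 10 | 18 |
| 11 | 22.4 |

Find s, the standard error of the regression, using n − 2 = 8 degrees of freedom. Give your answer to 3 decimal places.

x=2: ŷ = -0.6 + 2·2 = 3.4; r = 3.4 − 3.4 = 0
x=3: ŷ = -0.6 + 2·3 = 5.4; r = 6.4 − 5.4 = 1
x=4: ŷ = -0.6 + 2·4 = 7.4; r = 6 − 7.4 = -1.4
x=5: ŷ = -0.6 + 2·5 = 9.4; r = 6.8 − 9.4 = -2.6
x=6: ŷ = -0.6 + 2·6 = 11.4; r = 14 − 11.4 = 2.6
x=7: ŷ = -0.6 + 2·7 = 13.4; r = 16.6 − 13.4 = 3.2
x=8: ŷ = -0.6 + 2·8 = 15.4; r = 13.2 − 15.4 = -2.2
x=9: ŷ = -0.6 + 2·9 = 17.4; r = 17.2 − 17.4 = -0.2
x=10: ŷ = -0.6 + 2·10 = 19.4; r = 18 − 19.4 = -1.4
x=11: ŷ = -0.6 + 2·11 = 21.4; r = 22.4 − 21.4 = 1
SSE = 0 + 1 + 1.96 + 6.76 + 6.76 + 10.24 + 4.84 + 0.04 + 1.96 + 1 = 34.56
s = √(34.56/8) = √4.32 ≈ 2.078

s = 2.078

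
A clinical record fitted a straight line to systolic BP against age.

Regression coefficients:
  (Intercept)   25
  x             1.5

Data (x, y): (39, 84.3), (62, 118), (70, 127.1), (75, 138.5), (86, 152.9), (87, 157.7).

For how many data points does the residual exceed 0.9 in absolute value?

4

x=39: ŷ = 25 + 1.5·39 = 83.5; e = 84.3 − 83.5 = 0.8
x=62: ŷ = 25 + 1.5·62 = 118; e = 118 − 118 = 0
x=70: ŷ = 25 + 1.5·70 = 130; e = 127.1 − 130 = -2.9
x=75: ŷ = 25 + 1.5·75 = 137.5; e = 138.5 − 137.5 = 1
x=86: ŷ = 25 + 1.5·86 = 154; e = 152.9 − 154 = -1.1
x=87: ŷ = 25 + 1.5·87 = 155.5; e = 157.7 − 155.5 = 2.2
|e| > 0.9: x=70 (|e|=2.9), x=75 (|e|=1), x=86 (|e|=1.1), x=87 (|e|=2.2) → 4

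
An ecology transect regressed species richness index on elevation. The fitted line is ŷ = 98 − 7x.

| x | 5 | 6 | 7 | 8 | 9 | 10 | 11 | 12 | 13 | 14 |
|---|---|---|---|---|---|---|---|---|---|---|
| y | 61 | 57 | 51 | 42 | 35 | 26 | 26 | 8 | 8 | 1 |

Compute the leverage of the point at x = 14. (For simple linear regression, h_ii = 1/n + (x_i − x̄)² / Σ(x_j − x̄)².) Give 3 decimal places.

x̄ = (5 + 6 + 7 + 8 + 9 + 10 + 11 + 12 + 13 + 14)/10 = 9.5
Σ(x − x̄)² = 20.25 + 12.25 + 6.25 + 2.25 + 0.25 + 0.25 + 2.25 + 6.25 + 12.25 + 20.25 = 82.5
h = 1/10 + (4.5)²/82.5 = 0.1 + 0.245455 = 0.345

h = 0.345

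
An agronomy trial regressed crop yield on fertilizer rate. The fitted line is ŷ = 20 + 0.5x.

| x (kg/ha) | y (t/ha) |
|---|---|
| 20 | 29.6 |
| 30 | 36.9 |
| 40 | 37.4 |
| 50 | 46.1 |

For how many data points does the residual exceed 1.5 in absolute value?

x=20: ŷ = 20 + 0.5·20 = 30; e = 29.6 − 30 = -0.4
x=30: ŷ = 20 + 0.5·30 = 35; e = 36.9 − 35 = 1.9
x=40: ŷ = 20 + 0.5·40 = 40; e = 37.4 − 40 = -2.6
x=50: ŷ = 20 + 0.5·50 = 45; e = 46.1 − 45 = 1.1
|e| > 1.5: x=30 (|e|=1.9), x=40 (|e|=2.6) → 2

2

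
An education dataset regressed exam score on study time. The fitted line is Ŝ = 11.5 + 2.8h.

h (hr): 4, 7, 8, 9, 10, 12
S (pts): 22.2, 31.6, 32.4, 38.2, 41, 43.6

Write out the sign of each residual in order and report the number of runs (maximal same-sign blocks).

h=4: Ŝ = 11.5 + 2.8·4 = 22.7; r = 22.2 − 22.7 = -0.5
h=7: Ŝ = 11.5 + 2.8·7 = 31.1; r = 31.6 − 31.1 = 0.5
h=8: Ŝ = 11.5 + 2.8·8 = 33.9; r = 32.4 − 33.9 = -1.5
h=9: Ŝ = 11.5 + 2.8·9 = 36.7; r = 38.2 − 36.7 = 1.5
h=10: Ŝ = 11.5 + 2.8·10 = 39.5; r = 41 − 39.5 = 1.5
h=12: Ŝ = 11.5 + 2.8·12 = 45.1; r = 43.6 − 45.1 = -1.5
Signs: − + − + + −
Runs: −×1, +×1, −×1, +×2, −×1 → 5

5 runs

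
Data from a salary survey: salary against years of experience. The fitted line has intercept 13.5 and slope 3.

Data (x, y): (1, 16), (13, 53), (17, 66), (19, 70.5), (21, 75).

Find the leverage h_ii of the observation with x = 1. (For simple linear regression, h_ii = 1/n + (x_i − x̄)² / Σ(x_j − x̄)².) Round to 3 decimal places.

x̄ = (1 + 13 + 17 + 19 + 21)/5 = 14.2
Σ(x − x̄)² = 174.24 + 1.44 + 7.84 + 23.04 + 46.24 = 252.8
h = 1/5 + (-13.2)²/252.8 = 0.2 + 0.689241 = 0.889

h = 0.889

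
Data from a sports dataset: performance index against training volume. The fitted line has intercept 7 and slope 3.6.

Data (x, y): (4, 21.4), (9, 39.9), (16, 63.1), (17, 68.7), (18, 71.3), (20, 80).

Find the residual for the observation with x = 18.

e = -0.5

ŷ = 7 + 3.6·18 = 71.8
e = 71.3 − 71.8 = -0.5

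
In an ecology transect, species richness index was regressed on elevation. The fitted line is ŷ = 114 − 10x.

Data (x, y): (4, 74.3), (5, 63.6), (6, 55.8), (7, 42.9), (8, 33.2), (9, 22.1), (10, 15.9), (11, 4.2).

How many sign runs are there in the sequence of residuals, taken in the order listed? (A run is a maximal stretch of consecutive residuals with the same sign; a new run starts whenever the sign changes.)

x=4: ŷ = 114 − 10·4 = 74; e = 74.3 − 74 = 0.3
x=5: ŷ = 114 − 10·5 = 64; e = 63.6 − 64 = -0.4
x=6: ŷ = 114 − 10·6 = 54; e = 55.8 − 54 = 1.8
x=7: ŷ = 114 − 10·7 = 44; e = 42.9 − 44 = -1.1
x=8: ŷ = 114 − 10·8 = 34; e = 33.2 − 34 = -0.8
x=9: ŷ = 114 − 10·9 = 24; e = 22.1 − 24 = -1.9
x=10: ŷ = 114 − 10·10 = 14; e = 15.9 − 14 = 1.9
x=11: ŷ = 114 − 10·11 = 4; e = 4.2 − 4 = 0.2
Signs: + − + − − − + +
Runs: +×1, −×1, +×1, −×3, +×2 → 5

5 runs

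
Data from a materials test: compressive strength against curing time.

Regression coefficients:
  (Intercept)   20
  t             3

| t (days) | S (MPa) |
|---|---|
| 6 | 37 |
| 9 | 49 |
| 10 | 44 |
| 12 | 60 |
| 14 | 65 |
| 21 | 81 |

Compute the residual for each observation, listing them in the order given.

-1, 2, -6, 4, 3, -2

t=6: ŷ = 20 + 3·6 = 38; e = 37 − 38 = -1
t=9: ŷ = 20 + 3·9 = 47; e = 49 − 47 = 2
t=10: ŷ = 20 + 3·10 = 50; e = 44 − 50 = -6
t=12: ŷ = 20 + 3·12 = 56; e = 60 − 56 = 4
t=14: ŷ = 20 + 3·14 = 62; e = 65 − 62 = 3
t=21: ŷ = 20 + 3·21 = 83; e = 81 − 83 = -2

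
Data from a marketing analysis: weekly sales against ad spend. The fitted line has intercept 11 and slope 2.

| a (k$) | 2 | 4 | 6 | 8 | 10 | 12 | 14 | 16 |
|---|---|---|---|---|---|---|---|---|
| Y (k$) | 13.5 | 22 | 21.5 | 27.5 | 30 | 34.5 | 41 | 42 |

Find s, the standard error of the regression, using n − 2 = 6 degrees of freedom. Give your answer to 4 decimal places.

a=2: Ŷ = 11 + 2·2 = 15; r = 13.5 − 15 = -1.5
a=4: Ŷ = 11 + 2·4 = 19; r = 22 − 19 = 3
a=6: Ŷ = 11 + 2·6 = 23; r = 21.5 − 23 = -1.5
a=8: Ŷ = 11 + 2·8 = 27; r = 27.5 − 27 = 0.5
a=10: Ŷ = 11 + 2·10 = 31; r = 30 − 31 = -1
a=12: Ŷ = 11 + 2·12 = 35; r = 34.5 − 35 = -0.5
a=14: Ŷ = 11 + 2·14 = 39; r = 41 − 39 = 2
a=16: Ŷ = 11 + 2·16 = 43; r = 42 − 43 = -1
SSE = 2.25 + 9 + 2.25 + 0.25 + 1 + 0.25 + 4 + 1 = 20
s = √(20/6) = √3.33333 ≈ 1.8257

s = 1.8257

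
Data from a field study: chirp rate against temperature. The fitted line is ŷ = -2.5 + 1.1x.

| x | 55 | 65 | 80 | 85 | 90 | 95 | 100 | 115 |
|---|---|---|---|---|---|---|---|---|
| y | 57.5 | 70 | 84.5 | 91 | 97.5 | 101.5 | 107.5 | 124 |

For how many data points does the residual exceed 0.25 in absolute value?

5

x=55: ŷ = -2.5 + 1.1·55 = 58; e = 57.5 − 58 = -0.5
x=65: ŷ = -2.5 + 1.1·65 = 69; e = 70 − 69 = 1
x=80: ŷ = -2.5 + 1.1·80 = 85.5; e = 84.5 − 85.5 = -1
x=85: ŷ = -2.5 + 1.1·85 = 91; e = 91 − 91 = 0
x=90: ŷ = -2.5 + 1.1·90 = 96.5; e = 97.5 − 96.5 = 1
x=95: ŷ = -2.5 + 1.1·95 = 102; e = 101.5 − 102 = -0.5
x=100: ŷ = -2.5 + 1.1·100 = 107.5; e = 107.5 − 107.5 = 0
x=115: ŷ = -2.5 + 1.1·115 = 124; e = 124 − 124 = 0
|e| > 0.25: x=55 (|e|=0.5), x=65 (|e|=1), x=80 (|e|=1), x=90 (|e|=1), x=95 (|e|=0.5) → 5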